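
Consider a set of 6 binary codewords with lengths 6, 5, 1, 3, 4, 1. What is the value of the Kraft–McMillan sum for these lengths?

With common denominator 2^6 = 64: Σ 2^(−ℓᵢ) = 1/64 + 2/64 + 32/64 + 8/64 + 4/64 + 32/64 = 79/64 = 1.234375.

1.234375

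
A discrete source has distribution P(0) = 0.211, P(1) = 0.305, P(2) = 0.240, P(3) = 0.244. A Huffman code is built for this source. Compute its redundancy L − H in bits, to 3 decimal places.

Entropy H = −Σ p log₂ p ≈ 1.9868 bits.
Huffman merges: 211/1000+6/25→451/1000; 61/250+61/200→549/1000; 451/1000+549/1000→1. L = 2 ≈ 2.0000.
L − H = 2.0000 − 1.9868 = 0.013 bits.

0.013 bits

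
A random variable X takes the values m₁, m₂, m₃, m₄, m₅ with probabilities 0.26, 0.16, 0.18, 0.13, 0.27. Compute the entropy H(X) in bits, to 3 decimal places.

H = −Σ pᵢ log₂ pᵢ.
−0.26·log₂(0.26) = 0.5053
−0.16·log₂(0.16) = 0.4230
−0.18·log₂(0.18) = 0.4453
−0.13·log₂(0.13) = 0.3826
−0.27·log₂(0.27) = 0.5100
Sum ≈ 2.2663 → 2.266 bits.

2.266 bits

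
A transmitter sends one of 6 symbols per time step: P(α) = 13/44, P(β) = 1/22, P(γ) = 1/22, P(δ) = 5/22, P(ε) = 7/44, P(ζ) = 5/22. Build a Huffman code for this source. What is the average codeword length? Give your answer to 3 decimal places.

Repeatedly combine the two least-probable nodes; the expected code length is the sum of the merged weights.
merge 1/22 + 1/22 → 1/11
merge 1/11 + 7/44 → 1/4
merge 5/22 + 5/22 → 5/11
merge 1/4 + 13/44 → 6/11
merge 5/11 + 6/11 → 1
L = 1/11 + 1/4 + 5/11 + 6/11 + 1 = 103/44 ≈ 2.341 bits/symbol.

2.341 bits/symbol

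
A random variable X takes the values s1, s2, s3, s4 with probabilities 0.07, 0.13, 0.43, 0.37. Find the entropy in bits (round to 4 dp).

1.7055 bits

H = −Σ pᵢ log₂ pᵢ.
−0.07·log₂(0.07) = 0.2686
−0.13·log₂(0.13) = 0.3826
−0.43·log₂(0.43) = 0.5236
−0.37·log₂(0.37) = 0.5307
Sum ≈ 1.7055 → 1.7055 bits.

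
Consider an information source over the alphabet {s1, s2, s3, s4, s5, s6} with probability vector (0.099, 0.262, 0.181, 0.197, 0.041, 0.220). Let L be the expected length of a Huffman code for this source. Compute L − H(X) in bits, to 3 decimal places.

Entropy H = −Σ p log₂ p ≈ 2.4141 bits.
Huffman merges: 41/1000+99/1000→7/50; 7/50+181/1000→321/1000; 197/1000+11/50→417/1000; 131/500+321/1000→583/1000; 417/1000+583/1000→1. L = 2461/1000 ≈ 2.4610.
L − H = 2.4610 − 2.4141 = 0.047 bits.

0.047 bits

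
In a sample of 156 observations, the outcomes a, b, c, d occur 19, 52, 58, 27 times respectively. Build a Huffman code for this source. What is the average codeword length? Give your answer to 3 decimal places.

Probabilities are the counts divided by 156.
Repeatedly combine the two least-probable nodes; the expected code length is the sum of the merged weights.
merge 19/156 + 9/52 → 23/78
merge 23/78 + 1/3 → 49/78
merge 29/78 + 49/78 → 1
L = 23/78 + 49/78 + 1 = 25/13 ≈ 1.923 bits/symbol.

1.923 bits/symbol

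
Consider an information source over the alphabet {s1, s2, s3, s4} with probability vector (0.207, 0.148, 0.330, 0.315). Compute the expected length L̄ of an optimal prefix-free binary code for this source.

2 bits/symbol

Repeatedly combine the two least-probable nodes; the expected code length is the sum of the merged weights.
merge 37/250 + 207/1000 → 71/200
merge 63/200 + 33/100 → 129/200
merge 71/200 + 129/200 → 1
L = 71/200 + 129/200 + 1 = 2 bits/symbol.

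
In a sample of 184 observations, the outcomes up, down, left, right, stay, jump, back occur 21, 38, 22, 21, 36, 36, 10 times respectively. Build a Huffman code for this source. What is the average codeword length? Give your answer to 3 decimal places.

Probabilities are the counts divided by 184.
Repeatedly combine the two least-probable nodes; the expected code length is the sum of the merged weights.
merge 5/92 + 21/184 → 31/184
merge 21/184 + 11/92 → 43/184
merge 31/184 + 9/46 → 67/184
merge 9/46 + 19/92 → 37/92
merge 43/184 + 67/184 → 55/92
merge 37/92 + 55/92 → 1
L = 31/184 + 43/184 + 67/184 + 37/92 + 55/92 + 1 = 509/184 ≈ 2.766 bits/symbol.

2.766 bits/symbol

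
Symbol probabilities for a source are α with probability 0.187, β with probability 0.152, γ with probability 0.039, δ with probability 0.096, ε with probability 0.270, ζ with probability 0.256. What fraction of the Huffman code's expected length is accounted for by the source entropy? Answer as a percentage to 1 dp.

98.5%

Entropy H = −Σ p log₂ p ≈ 2.3858 bits.
Huffman merges: 39/1000+12/125→27/200; 27/200+19/125→287/1000; 187/1000+32/125→443/1000; 27/100+287/1000→557/1000; 443/1000+557/1000→1. L = 1211/500 ≈ 2.4220.
Efficiency = H/L = 2.3858/2.4220 = 98.5%.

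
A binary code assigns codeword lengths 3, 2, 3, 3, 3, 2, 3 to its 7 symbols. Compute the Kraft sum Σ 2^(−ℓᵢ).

1.125

With common denominator 2^3 = 8: Σ 2^(−ℓᵢ) = 1/8 + 2/8 + 1/8 + 1/8 + 1/8 + 2/8 + 1/8 = 9/8 = 1.125.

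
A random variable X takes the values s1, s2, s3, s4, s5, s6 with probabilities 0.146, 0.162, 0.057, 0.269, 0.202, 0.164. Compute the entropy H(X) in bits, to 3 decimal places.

2.470 bits

H = −Σ pᵢ log₂ pᵢ.
−0.146·log₂(0.146) = 0.4053
−0.162·log₂(0.162) = 0.4254
−0.057·log₂(0.057) = 0.2356
−0.269·log₂(0.269) = 0.5096
−0.202·log₂(0.202) = 0.4661
−0.164·log₂(0.164) = 0.4278
Sum ≈ 2.4697 → 2.470 bits.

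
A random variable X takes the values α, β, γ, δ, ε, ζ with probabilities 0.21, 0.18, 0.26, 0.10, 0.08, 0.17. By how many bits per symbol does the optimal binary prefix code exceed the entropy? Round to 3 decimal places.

Entropy H = −Σ p log₂ p ≈ 2.4817 bits.
Huffman merges: 2/25+1/10→9/50; 17/100+9/50→7/20; 9/50+21/100→39/100; 13/50+7/20→61/100; 39/100+61/100→1. L = 253/100 ≈ 2.5300.
L − H = 2.5300 − 2.4817 = 0.048 bits.

0.048 bits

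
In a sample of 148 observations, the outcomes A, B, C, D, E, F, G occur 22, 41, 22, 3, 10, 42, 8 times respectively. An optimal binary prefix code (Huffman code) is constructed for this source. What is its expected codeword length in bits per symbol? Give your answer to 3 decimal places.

2.507 bits/symbol

Probabilities are the counts divided by 148.
Repeatedly combine the two least-probable nodes; the expected code length is the sum of the merged weights.
merge 3/148 + 2/37 → 11/148
merge 5/74 + 11/148 → 21/148
merge 21/148 + 11/74 → 43/148
merge 11/74 + 41/148 → 63/148
merge 21/74 + 43/148 → 85/148
merge 63/148 + 85/148 → 1
L = 11/148 + 21/148 + 43/148 + 63/148 + 85/148 + 1 = 371/148 ≈ 2.507 bits/symbol.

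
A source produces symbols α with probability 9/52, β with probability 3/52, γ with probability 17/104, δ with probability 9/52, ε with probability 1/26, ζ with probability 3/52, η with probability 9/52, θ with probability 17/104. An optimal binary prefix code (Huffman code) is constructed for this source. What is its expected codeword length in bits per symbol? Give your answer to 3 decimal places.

2.904 bits/symbol

Repeatedly combine the two least-probable nodes; the expected code length is the sum of the merged weights.
merge 1/26 + 3/52 → 5/52
merge 3/52 + 5/52 → 2/13
merge 2/13 + 17/104 → 33/104
merge 17/104 + 9/52 → 35/104
merge 9/52 + 9/52 → 9/26
merge 33/104 + 35/104 → 17/26
merge 9/26 + 17/26 → 1
L = 5/52 + 2/13 + 33/104 + 35/104 + 9/26 + 17/26 + 1 = 151/52 ≈ 2.904 bits/symbol.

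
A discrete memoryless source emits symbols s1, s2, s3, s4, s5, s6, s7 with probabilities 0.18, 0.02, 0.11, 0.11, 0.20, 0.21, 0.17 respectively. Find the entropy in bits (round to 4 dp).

2.6306 bits

H = −Σ pᵢ log₂ pᵢ.
−0.18·log₂(0.18) = 0.4453
−0.02·log₂(0.02) = 0.1129
−0.11·log₂(0.11) = 0.3503
−0.11·log₂(0.11) = 0.3503
−0.20·log₂(0.20) = 0.4644
−0.21·log₂(0.21) = 0.4728
−0.17·log₂(0.17) = 0.4346
Sum ≈ 2.6306 → 2.6306 bits.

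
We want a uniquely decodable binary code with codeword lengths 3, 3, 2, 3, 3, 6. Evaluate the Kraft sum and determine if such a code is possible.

With common denominator 2^6 = 64: Σ 2^(−ℓᵢ) = 8/64 + 8/64 + 16/64 + 8/64 + 8/64 + 1/64 = 49/64 = 0.765625.
Kraft's inequality requires Σ ≤ 1; here Σ = 0.765625 ≤ 1, so such a prefix code exists.

0.765625; yes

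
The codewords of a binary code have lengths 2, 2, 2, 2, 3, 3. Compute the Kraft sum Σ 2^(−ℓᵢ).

With common denominator 2^3 = 8: Σ 2^(−ℓᵢ) = 2/8 + 2/8 + 2/8 + 2/8 + 1/8 + 1/8 = 10/8 = 1.25.

1.25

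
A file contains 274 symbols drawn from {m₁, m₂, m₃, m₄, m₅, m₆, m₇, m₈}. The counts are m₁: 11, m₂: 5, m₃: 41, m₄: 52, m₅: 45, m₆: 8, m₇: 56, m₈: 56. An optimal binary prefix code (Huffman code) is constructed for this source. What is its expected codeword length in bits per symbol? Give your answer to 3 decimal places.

2.726 bits/symbol

Probabilities are the counts divided by 274.
Repeatedly combine the two least-probable nodes; the expected code length is the sum of the merged weights.
merge 5/274 + 4/137 → 13/274
merge 11/274 + 13/274 → 12/137
merge 12/137 + 41/274 → 65/274
merge 45/274 + 26/137 → 97/274
merge 28/137 + 28/137 → 56/137
merge 65/274 + 97/274 → 81/137
merge 56/137 + 81/137 → 1
L = 13/274 + 12/137 + 65/274 + 97/274 + 56/137 + 81/137 + 1 = 747/274 ≈ 2.726 bits/symbol.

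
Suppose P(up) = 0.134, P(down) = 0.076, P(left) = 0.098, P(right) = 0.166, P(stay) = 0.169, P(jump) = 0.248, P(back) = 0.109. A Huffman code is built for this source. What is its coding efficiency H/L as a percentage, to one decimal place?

Entropy H = −Σ p log₂ p ≈ 2.7105 bits.
Huffman merges: 19/250+49/500→87/500; 109/1000+67/500→243/1000; 83/500+169/1000→67/200; 87/500+243/1000→417/1000; 31/125+67/200→583/1000; 417/1000+583/1000→1. L = 344/125 ≈ 2.7520.
Efficiency = H/L = 2.7105/2.7520 = 98.5%.

98.5%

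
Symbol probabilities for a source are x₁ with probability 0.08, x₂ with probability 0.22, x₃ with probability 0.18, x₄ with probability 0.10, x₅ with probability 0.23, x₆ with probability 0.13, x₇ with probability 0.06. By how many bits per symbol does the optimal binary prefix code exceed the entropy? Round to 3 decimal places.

0.027 bits

Entropy H = −Σ p log₂ p ≈ 2.6634 bits.
Huffman merges: 3/50+2/25→7/50; 1/10+13/100→23/100; 7/50+9/50→8/25; 11/50+23/100→9/20; 23/100+8/25→11/20; 9/20+11/20→1. L = 269/100 ≈ 2.6900.
L − H = 2.6900 − 2.6634 = 0.027 bits.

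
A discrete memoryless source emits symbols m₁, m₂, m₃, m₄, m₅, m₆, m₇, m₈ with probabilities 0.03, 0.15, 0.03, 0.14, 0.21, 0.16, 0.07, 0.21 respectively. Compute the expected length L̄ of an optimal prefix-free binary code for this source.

2.77 bits/symbol

Repeatedly combine the two least-probable nodes; the expected code length is the sum of the merged weights.
merge 3/100 + 3/100 → 3/50
merge 3/50 + 7/100 → 13/100
merge 13/100 + 7/50 → 27/100
merge 3/20 + 4/25 → 31/100
merge 21/100 + 21/100 → 21/50
merge 27/100 + 31/100 → 29/50
merge 21/50 + 29/50 → 1
L = 3/50 + 13/100 + 27/100 + 31/100 + 21/50 + 29/50 + 1 = 277/100 = 2.77 bits/symbol.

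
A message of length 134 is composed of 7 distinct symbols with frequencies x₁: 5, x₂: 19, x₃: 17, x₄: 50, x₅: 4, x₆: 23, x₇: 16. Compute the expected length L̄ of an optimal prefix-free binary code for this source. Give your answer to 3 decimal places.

2.507 bits/symbol

Probabilities are the counts divided by 134.
Repeatedly combine the two least-probable nodes; the expected code length is the sum of the merged weights.
merge 2/67 + 5/134 → 9/134
merge 9/134 + 8/67 → 25/134
merge 17/134 + 19/134 → 18/67
merge 23/134 + 25/134 → 24/67
merge 18/67 + 24/67 → 42/67
merge 25/67 + 42/67 → 1
L = 9/134 + 25/134 + 18/67 + 24/67 + 42/67 + 1 = 168/67 ≈ 2.507 bits/symbol.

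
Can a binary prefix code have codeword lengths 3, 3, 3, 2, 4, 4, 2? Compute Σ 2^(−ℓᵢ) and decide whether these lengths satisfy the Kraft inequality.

With common denominator 2^4 = 16: Σ 2^(−ℓᵢ) = 2/16 + 2/16 + 2/16 + 4/16 + 1/16 + 1/16 + 4/16 = 16/16 = 1.
Kraft's inequality requires Σ ≤ 1; here Σ = 1 ≤ 1, so such a prefix code exists.

1; yes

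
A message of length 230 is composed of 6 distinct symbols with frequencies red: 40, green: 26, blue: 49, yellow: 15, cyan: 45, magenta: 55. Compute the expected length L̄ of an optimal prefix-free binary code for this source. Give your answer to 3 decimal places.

Probabilities are the counts divided by 230.
Repeatedly combine the two least-probable nodes; the expected code length is the sum of the merged weights.
merge 3/46 + 13/115 → 41/230
merge 4/23 + 41/230 → 81/230
merge 9/46 + 49/230 → 47/115
merge 11/46 + 81/230 → 68/115
merge 47/115 + 68/115 → 1
L = 41/230 + 81/230 + 47/115 + 68/115 + 1 = 291/115 ≈ 2.530 bits/symbol.

2.530 bits/symbol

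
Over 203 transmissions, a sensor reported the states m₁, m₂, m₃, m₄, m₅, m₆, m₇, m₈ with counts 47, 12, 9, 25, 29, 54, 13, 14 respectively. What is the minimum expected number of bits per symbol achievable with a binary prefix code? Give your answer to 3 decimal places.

2.739 bits/symbol

Probabilities are the counts divided by 203.
Repeatedly combine the two least-probable nodes; the expected code length is the sum of the merged weights.
merge 9/203 + 12/203 → 3/29
merge 13/203 + 2/29 → 27/203
merge 3/29 + 25/203 → 46/203
merge 27/203 + 1/7 → 8/29
merge 46/203 + 47/203 → 93/203
merge 54/203 + 8/29 → 110/203
merge 93/203 + 110/203 → 1
L = 3/29 + 27/203 + 46/203 + 8/29 + 93/203 + 110/203 + 1 = 556/203 ≈ 2.739 bits/symbol.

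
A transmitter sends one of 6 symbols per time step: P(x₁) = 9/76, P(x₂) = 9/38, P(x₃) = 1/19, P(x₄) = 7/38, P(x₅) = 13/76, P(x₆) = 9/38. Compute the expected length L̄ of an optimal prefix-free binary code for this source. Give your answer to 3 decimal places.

Repeatedly combine the two least-probable nodes; the expected code length is the sum of the merged weights.
merge 1/19 + 9/76 → 13/76
merge 13/76 + 13/76 → 13/38
merge 7/38 + 9/38 → 8/19
merge 9/38 + 13/38 → 11/19
merge 8/19 + 11/19 → 1
L = 13/76 + 13/38 + 8/19 + 11/19 + 1 = 191/76 ≈ 2.513 bits/symbol.

2.513 bits/symbol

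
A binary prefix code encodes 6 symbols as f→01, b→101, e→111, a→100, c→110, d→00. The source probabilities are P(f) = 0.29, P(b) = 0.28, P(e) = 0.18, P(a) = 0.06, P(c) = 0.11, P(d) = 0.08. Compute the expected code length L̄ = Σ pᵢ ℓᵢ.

2.63 bits/symbol

L̄ = Σ pᵢ·ℓᵢ = 0.29·2 + 0.28·3 + 0.18·3 + 0.06·3 + 0.11·3 + 0.08·2 = 2.63 bits/symbol.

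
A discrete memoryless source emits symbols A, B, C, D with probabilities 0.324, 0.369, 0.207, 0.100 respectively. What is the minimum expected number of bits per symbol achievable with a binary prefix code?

Repeatedly combine the two least-probable nodes; the expected code length is the sum of the merged weights.
merge 1/10 + 207/1000 → 307/1000
merge 307/1000 + 81/250 → 631/1000
merge 369/1000 + 631/1000 → 1
L = 307/1000 + 631/1000 + 1 = 969/500 = 1.938 bits/symbol.

1.938 bits/symbol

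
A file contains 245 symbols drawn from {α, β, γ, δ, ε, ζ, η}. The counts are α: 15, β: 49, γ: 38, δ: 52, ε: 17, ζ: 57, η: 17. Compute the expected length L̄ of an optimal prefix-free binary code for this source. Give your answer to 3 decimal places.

Probabilities are the counts divided by 245.
Repeatedly combine the two least-probable nodes; the expected code length is the sum of the merged weights.
merge 3/49 + 17/245 → 32/245
merge 17/245 + 32/245 → 1/5
merge 38/245 + 1/5 → 87/245
merge 1/5 + 52/245 → 101/245
merge 57/245 + 87/245 → 144/245
merge 101/245 + 144/245 → 1
L = 32/245 + 1/5 + 87/245 + 101/245 + 144/245 + 1 = 94/35 ≈ 2.686 bits/symbol.

2.686 bits/symbol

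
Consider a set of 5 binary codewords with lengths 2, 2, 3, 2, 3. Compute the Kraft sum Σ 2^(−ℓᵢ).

1

With common denominator 2^3 = 8: Σ 2^(−ℓᵢ) = 2/8 + 2/8 + 1/8 + 2/8 + 1/8 = 8/8 = 1.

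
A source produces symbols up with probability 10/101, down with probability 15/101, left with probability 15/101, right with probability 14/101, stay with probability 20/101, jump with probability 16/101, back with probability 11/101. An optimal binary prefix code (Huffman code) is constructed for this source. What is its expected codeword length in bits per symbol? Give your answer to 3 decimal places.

2.802 bits/symbol

Repeatedly combine the two least-probable nodes; the expected code length is the sum of the merged weights.
merge 10/101 + 11/101 → 21/101
merge 14/101 + 15/101 → 29/101
merge 15/101 + 16/101 → 31/101
merge 20/101 + 21/101 → 41/101
merge 29/101 + 31/101 → 60/101
merge 41/101 + 60/101 → 1
L = 21/101 + 29/101 + 31/101 + 41/101 + 60/101 + 1 = 283/101 ≈ 2.802 bits/symbol.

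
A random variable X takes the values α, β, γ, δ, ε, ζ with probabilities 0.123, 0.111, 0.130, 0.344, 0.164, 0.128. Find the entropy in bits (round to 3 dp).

2.443 bits

H = −Σ pᵢ log₂ pᵢ.
−0.123·log₂(0.123) = 0.3719
−0.111·log₂(0.111) = 0.3520
−0.130·log₂(0.130) = 0.3826
−0.344·log₂(0.344) = 0.5296
−0.164·log₂(0.164) = 0.4278
−0.128·log₂(0.128) = 0.3796
Sum ≈ 2.4435 → 2.443 bits.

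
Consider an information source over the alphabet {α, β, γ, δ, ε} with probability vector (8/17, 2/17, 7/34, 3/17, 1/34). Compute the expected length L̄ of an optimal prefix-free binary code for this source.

Repeatedly combine the two least-probable nodes; the expected code length is the sum of the merged weights.
merge 1/34 + 2/17 → 5/34
merge 5/34 + 3/17 → 11/34
merge 7/34 + 11/34 → 9/17
merge 8/17 + 9/17 → 1
L = 5/34 + 11/34 + 9/17 + 1 = 2 bits/symbol.

2 bits/symbol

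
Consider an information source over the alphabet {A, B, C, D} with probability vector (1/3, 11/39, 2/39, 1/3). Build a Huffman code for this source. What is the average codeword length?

Repeatedly combine the two least-probable nodes; the expected code length is the sum of the merged weights.
merge 2/39 + 11/39 → 1/3
merge 1/3 + 1/3 → 2/3
merge 1/3 + 2/3 → 1
L = 1/3 + 2/3 + 1 = 2 bits/symbol.

2 bits/symbol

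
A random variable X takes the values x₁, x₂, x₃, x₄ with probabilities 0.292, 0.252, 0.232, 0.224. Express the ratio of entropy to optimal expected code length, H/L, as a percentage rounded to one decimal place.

Entropy H = −Σ p log₂ p ≈ 1.9922 bits.
Huffman merges: 28/125+29/125→57/125; 63/250+73/250→68/125; 57/125+68/125→1. L = 2 ≈ 2.0000.
Efficiency = H/L = 1.9922/2.0000 = 99.6%.

99.6%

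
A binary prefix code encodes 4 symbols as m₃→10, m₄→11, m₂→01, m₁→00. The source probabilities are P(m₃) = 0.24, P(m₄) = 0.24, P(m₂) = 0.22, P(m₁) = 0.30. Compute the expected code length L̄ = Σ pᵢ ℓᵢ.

2 bits/symbol

L̄ = Σ pᵢ·ℓᵢ = 0.24·2 + 0.24·2 + 0.22·2 + 0.30·2 = 2 bits/symbol.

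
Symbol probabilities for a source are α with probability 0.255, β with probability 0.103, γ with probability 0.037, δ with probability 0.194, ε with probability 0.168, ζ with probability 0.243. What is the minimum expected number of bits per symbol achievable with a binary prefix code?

Repeatedly combine the two least-probable nodes; the expected code length is the sum of the merged weights.
merge 37/1000 + 103/1000 → 7/50
merge 7/50 + 21/125 → 77/250
merge 97/500 + 243/1000 → 437/1000
merge 51/200 + 77/250 → 563/1000
merge 437/1000 + 563/1000 → 1
L = 7/50 + 77/250 + 437/1000 + 563/1000 + 1 = 306/125 = 2.448 bits/symbol.

2.448 bits/symbol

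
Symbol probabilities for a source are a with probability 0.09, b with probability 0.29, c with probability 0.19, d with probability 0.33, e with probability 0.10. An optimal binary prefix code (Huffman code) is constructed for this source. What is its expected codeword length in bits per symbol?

Repeatedly combine the two least-probable nodes; the expected code length is the sum of the merged weights.
merge 9/100 + 1/10 → 19/100
merge 19/100 + 19/100 → 19/50
merge 29/100 + 33/100 → 31/50
merge 19/50 + 31/50 → 1
L = 19/100 + 19/50 + 31/50 + 1 = 219/100 = 2.19 bits/symbol.

2.19 bits/symbol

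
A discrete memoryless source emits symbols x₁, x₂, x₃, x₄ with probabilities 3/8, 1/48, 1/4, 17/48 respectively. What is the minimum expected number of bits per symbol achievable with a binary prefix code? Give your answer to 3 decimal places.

1.896 bits/symbol

Repeatedly combine the two least-probable nodes; the expected code length is the sum of the merged weights.
merge 1/48 + 1/4 → 13/48
merge 13/48 + 17/48 → 5/8
merge 3/8 + 5/8 → 1
L = 13/48 + 5/8 + 1 = 91/48 ≈ 1.896 bits/symbol.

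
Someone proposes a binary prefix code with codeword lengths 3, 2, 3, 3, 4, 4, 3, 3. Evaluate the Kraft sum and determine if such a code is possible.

1; yes

With common denominator 2^4 = 16: Σ 2^(−ℓᵢ) = 2/16 + 4/16 + 2/16 + 2/16 + 1/16 + 1/16 + 2/16 + 2/16 = 16/16 = 1.
Kraft's inequality requires Σ ≤ 1; here Σ = 1 ≤ 1, so such a prefix code exists.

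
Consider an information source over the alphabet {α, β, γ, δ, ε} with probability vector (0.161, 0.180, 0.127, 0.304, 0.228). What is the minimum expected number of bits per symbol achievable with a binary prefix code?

2.288 bits/symbol

Repeatedly combine the two least-probable nodes; the expected code length is the sum of the merged weights.
merge 127/1000 + 161/1000 → 36/125
merge 9/50 + 57/250 → 51/125
merge 36/125 + 38/125 → 74/125
merge 51/125 + 74/125 → 1
L = 36/125 + 51/125 + 74/125 + 1 = 286/125 = 2.288 bits/symbol.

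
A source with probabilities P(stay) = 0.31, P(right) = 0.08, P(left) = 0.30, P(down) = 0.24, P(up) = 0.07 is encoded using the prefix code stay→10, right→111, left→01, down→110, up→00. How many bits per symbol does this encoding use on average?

L̄ = Σ pᵢ·ℓᵢ = 0.31·2 + 0.08·3 + 0.30·2 + 0.24·3 + 0.07·2 = 2.32 bits/symbol.

2.32 bits/symbol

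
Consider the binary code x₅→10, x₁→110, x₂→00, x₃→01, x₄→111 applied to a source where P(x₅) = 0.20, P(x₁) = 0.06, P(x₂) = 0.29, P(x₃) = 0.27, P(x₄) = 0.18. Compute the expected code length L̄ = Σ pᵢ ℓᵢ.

L̄ = Σ pᵢ·ℓᵢ = 0.20·2 + 0.06·3 + 0.29·2 + 0.27·2 + 0.18·3 = 2.24 bits/symbol.

2.24 bits/symbol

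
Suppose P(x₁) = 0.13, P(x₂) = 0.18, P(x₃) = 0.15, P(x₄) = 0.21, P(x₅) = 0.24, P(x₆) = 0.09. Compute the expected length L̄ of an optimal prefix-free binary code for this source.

Repeatedly combine the two least-probable nodes; the expected code length is the sum of the merged weights.
merge 9/100 + 13/100 → 11/50
merge 3/20 + 9/50 → 33/100
merge 21/100 + 11/50 → 43/100
merge 6/25 + 33/100 → 57/100
merge 43/100 + 57/100 → 1
L = 11/50 + 33/100 + 43/100 + 57/100 + 1 = 51/20 = 2.55 bits/symbol.

2.55 bits/symbol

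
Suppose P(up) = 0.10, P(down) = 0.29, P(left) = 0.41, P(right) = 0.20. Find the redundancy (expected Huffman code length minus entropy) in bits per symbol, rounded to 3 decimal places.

Entropy H = −Σ p log₂ p ≈ 1.8419 bits.
Huffman merges: 1/10+1/5→3/10; 29/100+3/10→59/100; 41/100+59/100→1. L = 189/100 ≈ 1.8900.
L − H = 1.8900 − 1.8419 = 0.048 bits.

0.048 bits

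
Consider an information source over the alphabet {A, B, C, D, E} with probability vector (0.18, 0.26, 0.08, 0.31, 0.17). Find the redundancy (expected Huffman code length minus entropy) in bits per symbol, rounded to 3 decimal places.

0.050 bits

Entropy H = −Σ p log₂ p ≈ 2.2005 bits.
Huffman merges: 2/25+17/100→1/4; 9/50+1/4→43/100; 13/50+31/100→57/100; 43/100+57/100→1. L = 9/4 ≈ 2.2500.
L − H = 2.2500 − 2.2005 = 0.050 bits.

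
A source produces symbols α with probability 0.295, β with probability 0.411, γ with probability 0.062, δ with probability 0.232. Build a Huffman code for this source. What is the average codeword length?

Repeatedly combine the two least-probable nodes; the expected code length is the sum of the merged weights.
merge 31/500 + 29/125 → 147/500
merge 147/500 + 59/200 → 589/1000
merge 411/1000 + 589/1000 → 1
L = 147/500 + 589/1000 + 1 = 1883/1000 = 1.883 bits/symbol.

1.883 bits/symbol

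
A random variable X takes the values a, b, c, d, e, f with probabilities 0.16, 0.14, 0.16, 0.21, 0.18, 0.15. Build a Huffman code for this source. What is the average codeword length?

2.61 bits/symbol

Repeatedly combine the two least-probable nodes; the expected code length is the sum of the merged weights.
merge 7/50 + 3/20 → 29/100
merge 4/25 + 4/25 → 8/25
merge 9/50 + 21/100 → 39/100
merge 29/100 + 8/25 → 61/100
merge 39/100 + 61/100 → 1
L = 29/100 + 8/25 + 39/100 + 61/100 + 1 = 261/100 = 2.61 bits/symbol.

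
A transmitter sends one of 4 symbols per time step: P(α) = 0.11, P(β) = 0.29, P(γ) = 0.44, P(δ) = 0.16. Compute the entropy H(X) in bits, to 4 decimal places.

1.8124 bits

H = −Σ pᵢ log₂ pᵢ.
−0.11·log₂(0.11) = 0.3503
−0.29·log₂(0.29) = 0.5179
−0.44·log₂(0.44) = 0.5211
−0.16·log₂(0.16) = 0.4230
Sum ≈ 1.8124 → 1.8124 bits.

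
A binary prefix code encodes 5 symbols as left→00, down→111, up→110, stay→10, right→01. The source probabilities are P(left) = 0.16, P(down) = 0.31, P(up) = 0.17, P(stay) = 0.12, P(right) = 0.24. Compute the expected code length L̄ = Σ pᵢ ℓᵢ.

2.48 bits/symbol

L̄ = Σ pᵢ·ℓᵢ = 0.16·2 + 0.31·3 + 0.17·3 + 0.12·2 + 0.24·2 = 2.48 bits/symbol.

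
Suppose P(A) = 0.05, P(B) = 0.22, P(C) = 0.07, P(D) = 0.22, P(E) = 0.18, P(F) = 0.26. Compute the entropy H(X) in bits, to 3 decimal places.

H = −Σ pᵢ log₂ pᵢ.
−0.05·log₂(0.05) = 0.2161
−0.22·log₂(0.22) = 0.4806
−0.07·log₂(0.07) = 0.2686
−0.22·log₂(0.22) = 0.4806
−0.18·log₂(0.18) = 0.4453
−0.26·log₂(0.26) = 0.5053
Sum ≈ 2.3964 → 2.396 bits.

2.396 bits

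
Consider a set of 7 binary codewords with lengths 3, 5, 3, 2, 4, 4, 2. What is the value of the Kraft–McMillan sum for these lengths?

0.90625

With common denominator 2^5 = 32: Σ 2^(−ℓᵢ) = 4/32 + 1/32 + 4/32 + 8/32 + 2/32 + 2/32 + 8/32 = 29/32 = 0.90625.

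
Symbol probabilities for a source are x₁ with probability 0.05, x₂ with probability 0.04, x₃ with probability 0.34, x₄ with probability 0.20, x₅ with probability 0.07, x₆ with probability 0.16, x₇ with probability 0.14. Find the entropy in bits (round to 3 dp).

H = −Σ pᵢ log₂ pᵢ.
−0.05·log₂(0.05) = 0.2161
−0.04·log₂(0.04) = 0.1858
−0.34·log₂(0.34) = 0.5292
−0.20·log₂(0.20) = 0.4644
−0.07·log₂(0.07) = 0.2686
−0.16·log₂(0.16) = 0.4230
−0.14·log₂(0.14) = 0.3971
Sum ≈ 2.4841 → 2.484 bits.

2.484 bits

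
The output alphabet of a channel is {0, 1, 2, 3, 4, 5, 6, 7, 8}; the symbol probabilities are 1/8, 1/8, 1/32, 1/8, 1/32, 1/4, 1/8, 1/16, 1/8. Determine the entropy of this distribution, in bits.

Each probability is a power of 1/2, so log₂(1/p) is an integer.
H = Σ p·log₂(1/p) = 1/8·3 + 1/8·3 + 1/32·5 + 1/8·3 + 1/32·5 + 1/4·2 + 1/8·3 + 1/16·4 + 1/8·3 = 2.9375 bits.

2.9375 bits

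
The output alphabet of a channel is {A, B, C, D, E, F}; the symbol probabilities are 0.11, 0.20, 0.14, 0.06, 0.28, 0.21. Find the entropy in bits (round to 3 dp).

2.442 bits

H = −Σ pᵢ log₂ pᵢ.
−0.11·log₂(0.11) = 0.3503
−0.20·log₂(0.20) = 0.4644
−0.14·log₂(0.14) = 0.3971
−0.06·log₂(0.06) = 0.2435
−0.28·log₂(0.28) = 0.5142
−0.21·log₂(0.21) = 0.4728
Sum ≈ 2.4424 → 2.442 bits.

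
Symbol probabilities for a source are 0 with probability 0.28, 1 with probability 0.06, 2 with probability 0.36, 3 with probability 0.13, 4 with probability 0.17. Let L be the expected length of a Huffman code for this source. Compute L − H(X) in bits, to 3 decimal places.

Entropy H = −Σ p log₂ p ≈ 2.1056 bits.
Huffman merges: 3/50+13/100→19/100; 17/100+19/100→9/25; 7/25+9/25→16/25; 9/25+16/25→1. L = 219/100 ≈ 2.1900.
L − H = 2.1900 − 2.1056 = 0.084 bits.

0.084 bits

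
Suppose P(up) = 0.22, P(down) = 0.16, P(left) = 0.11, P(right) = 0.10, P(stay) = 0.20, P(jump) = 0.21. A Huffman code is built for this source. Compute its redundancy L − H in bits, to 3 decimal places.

Entropy H = −Σ p log₂ p ≈ 2.5233 bits.
Huffman merges: 1/10+11/100→21/100; 4/25+1/5→9/25; 21/100+21/100→21/50; 11/50+9/25→29/50; 21/50+29/50→1. L = 257/100 ≈ 2.5700.
L − H = 2.5700 − 2.5233 = 0.047 bits.

0.047 bits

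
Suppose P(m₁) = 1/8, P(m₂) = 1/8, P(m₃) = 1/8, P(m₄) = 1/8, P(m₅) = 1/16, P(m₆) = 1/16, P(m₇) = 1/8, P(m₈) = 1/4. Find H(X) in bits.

2.875 bits

Each probability is a power of 1/2, so log₂(1/p) is an integer.
H = Σ p·log₂(1/p) = 1/8·3 + 1/8·3 + 1/8·3 + 1/8·3 + 1/16·4 + 1/16·4 + 1/8·3 + 1/4·2 = 2.875 bits.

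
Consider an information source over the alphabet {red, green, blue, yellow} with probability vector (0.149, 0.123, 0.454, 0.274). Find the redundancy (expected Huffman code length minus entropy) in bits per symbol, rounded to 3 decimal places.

0.008 bits

Entropy H = −Σ p log₂ p ≈ 1.8101 bits.
Huffman merges: 123/1000+149/1000→34/125; 34/125+137/500→273/500; 227/500+273/500→1. L = 909/500 ≈ 1.8180.
L − H = 1.8180 − 1.8101 = 0.008 bits.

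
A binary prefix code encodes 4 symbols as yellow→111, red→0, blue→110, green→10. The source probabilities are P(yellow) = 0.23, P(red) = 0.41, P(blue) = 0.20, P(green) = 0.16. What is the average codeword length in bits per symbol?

L̄ = Σ pᵢ·ℓᵢ = 0.23·3 + 0.41·1 + 0.20·3 + 0.16·2 = 2.02 bits/symbol.

2.02 bits/symbol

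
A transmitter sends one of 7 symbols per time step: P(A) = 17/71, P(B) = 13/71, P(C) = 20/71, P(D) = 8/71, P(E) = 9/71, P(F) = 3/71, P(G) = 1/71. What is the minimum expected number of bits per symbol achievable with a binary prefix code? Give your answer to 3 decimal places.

2.521 bits/symbol

Repeatedly combine the two least-probable nodes; the expected code length is the sum of the merged weights.
merge 1/71 + 3/71 → 4/71
merge 4/71 + 8/71 → 12/71
merge 9/71 + 12/71 → 21/71
merge 13/71 + 17/71 → 30/71
merge 20/71 + 21/71 → 41/71
merge 30/71 + 41/71 → 1
L = 4/71 + 12/71 + 21/71 + 30/71 + 41/71 + 1 = 179/71 ≈ 2.521 bits/symbol.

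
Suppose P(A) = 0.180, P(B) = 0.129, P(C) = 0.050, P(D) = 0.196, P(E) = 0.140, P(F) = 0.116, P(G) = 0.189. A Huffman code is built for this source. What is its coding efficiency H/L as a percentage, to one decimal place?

Entropy H = −Σ p log₂ p ≈ 2.7152 bits.
Huffman merges: 1/20+29/250→83/500; 129/1000+7/50→269/1000; 83/500+9/50→173/500; 189/1000+49/250→77/200; 269/1000+173/500→123/200; 77/200+123/200→1. L = 2781/1000 ≈ 2.7810.
Efficiency = H/L = 2.7152/2.7810 = 97.6%.

97.6%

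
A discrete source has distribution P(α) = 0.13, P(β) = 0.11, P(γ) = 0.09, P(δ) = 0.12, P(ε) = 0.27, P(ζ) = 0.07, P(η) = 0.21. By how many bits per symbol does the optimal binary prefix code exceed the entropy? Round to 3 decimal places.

0.016 bits

Entropy H = −Σ p log₂ p ≈ 2.6641 bits.
Huffman merges: 7/100+9/100→4/25; 11/100+3/25→23/100; 13/100+4/25→29/100; 21/100+23/100→11/25; 27/100+29/100→14/25; 11/25+14/25→1. L = 67/25 ≈ 2.6800.
L − H = 2.6800 − 2.6641 = 0.016 bits.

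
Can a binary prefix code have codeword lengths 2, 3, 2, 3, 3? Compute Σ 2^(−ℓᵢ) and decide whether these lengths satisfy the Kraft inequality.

0.875; yes

With common denominator 2^3 = 8: Σ 2^(−ℓᵢ) = 2/8 + 1/8 + 2/8 + 1/8 + 1/8 = 7/8 = 0.875.
Kraft's inequality requires Σ ≤ 1; here Σ = 0.875 ≤ 1, so such a prefix code exists.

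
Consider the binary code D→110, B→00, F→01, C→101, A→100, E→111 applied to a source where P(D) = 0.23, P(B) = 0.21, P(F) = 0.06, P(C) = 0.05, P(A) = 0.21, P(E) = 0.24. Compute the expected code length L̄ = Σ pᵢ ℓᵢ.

2.73 bits/symbol

L̄ = Σ pᵢ·ℓᵢ = 0.23·3 + 0.21·2 + 0.06·2 + 0.05·3 + 0.21·3 + 0.24·3 = 2.73 bits/symbol.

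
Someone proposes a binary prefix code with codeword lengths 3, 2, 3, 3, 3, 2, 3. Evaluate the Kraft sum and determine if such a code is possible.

1.125; no

With common denominator 2^3 = 8: Σ 2^(−ℓᵢ) = 1/8 + 2/8 + 1/8 + 1/8 + 1/8 + 2/8 + 1/8 = 9/8 = 1.125.
Kraft's inequality requires Σ ≤ 1; here Σ = 1.125 > 1, so no such prefix code exists.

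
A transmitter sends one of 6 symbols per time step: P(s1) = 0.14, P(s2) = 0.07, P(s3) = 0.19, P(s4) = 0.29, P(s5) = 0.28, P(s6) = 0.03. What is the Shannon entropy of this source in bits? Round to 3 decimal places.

2.305 bits

H = −Σ pᵢ log₂ pᵢ.
−0.14·log₂(0.14) = 0.3971
−0.07·log₂(0.07) = 0.2686
−0.19·log₂(0.19) = 0.4552
−0.29·log₂(0.29) = 0.5179
−0.28·log₂(0.28) = 0.5142
−0.03·log₂(0.03) = 0.1518
Sum ≈ 2.3048 → 2.305 bits.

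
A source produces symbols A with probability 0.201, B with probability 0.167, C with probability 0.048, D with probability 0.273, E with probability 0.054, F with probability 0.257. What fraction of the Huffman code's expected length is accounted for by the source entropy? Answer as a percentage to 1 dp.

Entropy H = −Σ p log₂ p ≈ 2.3492 bits.
Huffman merges: 6/125+27/500→51/500; 51/500+167/1000→269/1000; 201/1000+257/1000→229/500; 269/1000+273/1000→271/500; 229/500+271/500→1. L = 2371/1000 ≈ 2.3710.
Efficiency = H/L = 2.3492/2.3710 = 99.1%.

99.1%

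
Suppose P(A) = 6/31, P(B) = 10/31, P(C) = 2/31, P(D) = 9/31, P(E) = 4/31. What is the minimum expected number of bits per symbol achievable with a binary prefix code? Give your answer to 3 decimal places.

2.194 bits/symbol

Repeatedly combine the two least-probable nodes; the expected code length is the sum of the merged weights.
merge 2/31 + 4/31 → 6/31
merge 6/31 + 6/31 → 12/31
merge 9/31 + 10/31 → 19/31
merge 12/31 + 19/31 → 1
L = 6/31 + 12/31 + 19/31 + 1 = 68/31 ≈ 2.194 bits/symbol.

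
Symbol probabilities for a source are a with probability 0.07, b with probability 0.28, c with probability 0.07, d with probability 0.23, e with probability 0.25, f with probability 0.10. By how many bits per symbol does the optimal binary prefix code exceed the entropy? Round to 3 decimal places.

0.009 bits

Entropy H = −Σ p log₂ p ≈ 2.3712 bits.
Huffman merges: 7/100+7/100→7/50; 1/10+7/50→6/25; 23/100+6/25→47/100; 1/4+7/25→53/100; 47/100+53/100→1. L = 119/50 ≈ 2.3800.
L − H = 2.3800 − 2.3712 = 0.009 bits.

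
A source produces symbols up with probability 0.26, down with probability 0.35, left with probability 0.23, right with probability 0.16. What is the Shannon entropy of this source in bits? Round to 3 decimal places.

H = −Σ pᵢ log₂ pᵢ.
−0.26·log₂(0.26) = 0.5053
−0.35·log₂(0.35) = 0.5301
−0.23·log₂(0.23) = 0.4877
−0.16·log₂(0.16) = 0.4230
Sum ≈ 1.9461 → 1.946 bits.

1.946 bits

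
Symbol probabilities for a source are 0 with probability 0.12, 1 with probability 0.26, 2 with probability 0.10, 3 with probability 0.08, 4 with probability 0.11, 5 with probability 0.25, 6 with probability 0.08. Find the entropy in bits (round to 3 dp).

H = −Σ pᵢ log₂ pᵢ.
−0.12·log₂(0.12) = 0.3671
−0.26·log₂(0.26) = 0.5053
−0.10·log₂(0.10) = 0.3322
−0.08·log₂(0.08) = 0.2915
−0.11·log₂(0.11) = 0.3503
−0.25·log₂(0.25) = 0.5000
−0.08·log₂(0.08) = 0.2915
Sum ≈ 2.6379 → 2.638 bits.

2.638 bits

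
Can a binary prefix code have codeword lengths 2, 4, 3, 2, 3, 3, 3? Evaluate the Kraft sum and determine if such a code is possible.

With common denominator 2^4 = 16: Σ 2^(−ℓᵢ) = 4/16 + 1/16 + 2/16 + 4/16 + 2/16 + 2/16 + 2/16 = 17/16 = 1.0625.
Kraft's inequality requires Σ ≤ 1; here Σ = 1.0625 > 1, so no such prefix code exists.

1.0625; no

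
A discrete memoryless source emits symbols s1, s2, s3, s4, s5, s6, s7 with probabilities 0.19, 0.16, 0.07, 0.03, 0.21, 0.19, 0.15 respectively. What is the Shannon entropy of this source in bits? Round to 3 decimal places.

H = −Σ pᵢ log₂ pᵢ.
−0.19·log₂(0.19) = 0.4552
−0.16·log₂(0.16) = 0.4230
−0.07·log₂(0.07) = 0.2686
−0.03·log₂(0.03) = 0.1518
−0.21·log₂(0.21) = 0.4728
−0.19·log₂(0.19) = 0.4552
−0.15·log₂(0.15) = 0.4105
Sum ≈ 2.6372 → 2.637 bits.

2.637 bits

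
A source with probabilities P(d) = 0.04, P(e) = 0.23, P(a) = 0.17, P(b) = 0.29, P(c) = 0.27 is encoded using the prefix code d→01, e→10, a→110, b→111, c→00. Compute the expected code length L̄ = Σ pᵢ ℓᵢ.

2.46 bits/symbol

L̄ = Σ pᵢ·ℓᵢ = 0.04·2 + 0.23·2 + 0.17·3 + 0.29·3 + 0.27·2 = 2.46 bits/symbol.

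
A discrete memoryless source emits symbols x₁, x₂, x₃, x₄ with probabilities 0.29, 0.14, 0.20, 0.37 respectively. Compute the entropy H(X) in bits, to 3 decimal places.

1.910 bits

H = −Σ pᵢ log₂ pᵢ.
−0.29·log₂(0.29) = 0.5179
−0.14·log₂(0.14) = 0.3971
−0.20·log₂(0.20) = 0.4644
−0.37·log₂(0.37) = 0.5307
Sum ≈ 1.9101 → 1.910 bits.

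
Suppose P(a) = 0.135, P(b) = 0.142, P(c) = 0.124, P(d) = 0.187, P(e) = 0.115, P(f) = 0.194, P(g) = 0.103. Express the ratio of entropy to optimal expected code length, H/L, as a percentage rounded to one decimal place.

98.8%

Entropy H = −Σ p log₂ p ≈ 2.7712 bits.
Huffman merges: 103/1000+23/200→109/500; 31/250+27/200→259/1000; 71/500+187/1000→329/1000; 97/500+109/500→103/250; 259/1000+329/1000→147/250; 103/250+147/250→1. L = 1403/500 ≈ 2.8060.
Efficiency = H/L = 2.7712/2.8060 = 98.8%.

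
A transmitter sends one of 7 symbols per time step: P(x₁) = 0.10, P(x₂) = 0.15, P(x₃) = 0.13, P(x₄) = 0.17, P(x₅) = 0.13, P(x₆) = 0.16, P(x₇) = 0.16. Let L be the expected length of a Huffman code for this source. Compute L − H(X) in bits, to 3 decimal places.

Entropy H = −Σ p log₂ p ≈ 2.7886 bits.
Huffman merges: 1/10+13/100→23/100; 13/100+3/20→7/25; 4/25+4/25→8/25; 17/100+23/100→2/5; 7/25+8/25→3/5; 2/5+3/5→1. L = 283/100 ≈ 2.8300.
L − H = 2.8300 − 2.7886 = 0.041 bits.

0.041 bits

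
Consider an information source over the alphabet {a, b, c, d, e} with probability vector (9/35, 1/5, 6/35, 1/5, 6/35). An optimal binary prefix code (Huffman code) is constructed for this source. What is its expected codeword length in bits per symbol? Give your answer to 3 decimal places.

Repeatedly combine the two least-probable nodes; the expected code length is the sum of the merged weights.
merge 6/35 + 6/35 → 12/35
merge 1/5 + 1/5 → 2/5
merge 9/35 + 12/35 → 3/5
merge 2/5 + 3/5 → 1
L = 12/35 + 2/5 + 3/5 + 1 = 82/35 ≈ 2.343 bits/symbol.

2.343 bits/symbol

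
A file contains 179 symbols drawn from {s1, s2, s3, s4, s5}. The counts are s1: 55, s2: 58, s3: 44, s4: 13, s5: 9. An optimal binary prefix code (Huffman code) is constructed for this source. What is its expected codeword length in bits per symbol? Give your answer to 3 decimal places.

2.123 bits/symbol

Probabilities are the counts divided by 179.
Repeatedly combine the two least-probable nodes; the expected code length is the sum of the merged weights.
merge 9/179 + 13/179 → 22/179
merge 22/179 + 44/179 → 66/179
merge 55/179 + 58/179 → 113/179
merge 66/179 + 113/179 → 1
L = 22/179 + 66/179 + 113/179 + 1 = 380/179 ≈ 2.123 bits/symbol.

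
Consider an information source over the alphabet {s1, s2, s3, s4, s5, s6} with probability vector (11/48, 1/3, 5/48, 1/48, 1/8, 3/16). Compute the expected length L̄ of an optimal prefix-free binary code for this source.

2.375 bits/symbol

Repeatedly combine the two least-probable nodes; the expected code length is the sum of the merged weights.
merge 1/48 + 5/48 → 1/8
merge 1/8 + 1/8 → 1/4
merge 3/16 + 11/48 → 5/12
merge 1/4 + 1/3 → 7/12
merge 5/12 + 7/12 → 1
L = 1/8 + 1/4 + 5/12 + 7/12 + 1 = 19/8 = 2.375 bits/symbol.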